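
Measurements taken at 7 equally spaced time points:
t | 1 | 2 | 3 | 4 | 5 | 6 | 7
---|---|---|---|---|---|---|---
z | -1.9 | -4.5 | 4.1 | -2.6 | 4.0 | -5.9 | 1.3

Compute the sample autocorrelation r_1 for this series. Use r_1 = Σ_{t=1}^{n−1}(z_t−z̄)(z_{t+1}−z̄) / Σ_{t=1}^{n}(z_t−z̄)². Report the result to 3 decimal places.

Mean z̄ = (-1.9 − 4.5 + 4.1 − 2.6 + 4.0 − 5.9 + 1.3)/7 = -0.7857
Numerator Σ_{t=1}^{6}(z_t−z̄)(z_{t+1}−z̄) = -66.6973
Denominator Σ(z_t−z̄)² = 95.6086
r_1 = -66.6973 / 95.6086 = -0.698

-0.698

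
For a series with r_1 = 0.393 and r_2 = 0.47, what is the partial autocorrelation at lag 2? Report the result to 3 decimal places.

φ_{22} = (r_2 − r_1²) / (1 − r_1²)
r_1² = (0.393)² = 0.154449
Numerator = 0.47 − 0.1544 = 0.3156; denominator = 1 − 0.1544 = 0.8456
φ_{22} = 0.3156 / 0.8456 = 0.373

0.373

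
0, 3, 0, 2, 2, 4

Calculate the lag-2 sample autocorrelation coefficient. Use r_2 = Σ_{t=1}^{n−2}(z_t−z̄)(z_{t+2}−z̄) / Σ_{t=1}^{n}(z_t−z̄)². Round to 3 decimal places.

0.281

Mean z̄ = (0 + 3 + 0 + 2 + 2 + 4)/6 = 1.8333
Deviations from mean: -1.8333, 1.1667, -1.8333, 0.1667, 0.1667, 2.1667
Σ(z_t−z̄)(z_{t+2}−z̄) = (3.3611) + (0.1944) + (-0.3056) + (0.3611) = 3.6111
Denominator Σ(z_t−z̄)² = 12.8333
r_2 = 3.6111 / 12.8333 = 0.281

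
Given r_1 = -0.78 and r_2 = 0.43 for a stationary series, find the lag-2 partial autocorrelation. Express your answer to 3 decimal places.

φ_{22} = (r_2 − r_1²) / (1 − r_1²)
r_1² = (-0.78)² = 0.6084
Numerator = 0.43 − 0.6084 = -0.1784; denominator = 1 − 0.6084 = 0.3916
φ_{22} = -0.1784 / 0.3916 = -0.456

-0.456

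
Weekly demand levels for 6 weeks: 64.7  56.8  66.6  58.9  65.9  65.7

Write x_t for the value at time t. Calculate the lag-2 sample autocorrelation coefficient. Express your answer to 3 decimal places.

Mean x̄ = (64.7 + 56.8 + 66.6 + 58.9 + 65.9 + 65.7)/6 = 63.1000
Deviations from mean: 1.6000, -6.3000, 3.5000, -4.2000, 2.8000, 2.6000
Σ(x_t−x̄)(x_{t+2}−x̄) = (5.6000) + (26.4600) + (9.8000) + (-10.9200) = 30.9400
Denominator Σ(x_t−x̄)² = 86.7400
r_2 = 30.9400 / 86.7400 = 0.357

0.357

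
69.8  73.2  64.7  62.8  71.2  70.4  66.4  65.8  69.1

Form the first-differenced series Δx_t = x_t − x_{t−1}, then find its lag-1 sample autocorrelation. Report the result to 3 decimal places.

First differences Δx: 3.4, -8.5, -1.9, 8.4, -0.8, -4.0, -0.6, 3.3
Mean of differences = -0.0875
Numerator Σ(Δx_t−Δx̄)(Δx_{t+1}−Δx̄) = -32.4652
Denominator Σ(Δx_t−Δx̄)² = 185.8088
r_1(Δx) = -32.4652 / 185.8088 = -0.175

-0.175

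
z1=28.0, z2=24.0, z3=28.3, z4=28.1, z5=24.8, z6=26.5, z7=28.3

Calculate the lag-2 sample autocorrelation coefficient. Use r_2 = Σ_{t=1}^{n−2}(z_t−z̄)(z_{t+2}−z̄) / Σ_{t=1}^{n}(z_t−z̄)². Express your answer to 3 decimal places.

-0.424

Mean z̄ = (28.0 + 24.0 + 28.3 + 28.1 + 24.8 + 26.5 + 28.3)/7 = 26.8571
Deviations from mean: 1.1429, -2.8571, 1.4429, 1.2429, -2.0571, -0.3571, 1.4429
Numerator Σ_{t=1}^{5}(z_t−z̄)(z_{t+2}−z̄) = -8.2822
Denominator Σ(z_t−z̄)² = 19.5371
r_2 = -8.2822 / 19.5371 = -0.424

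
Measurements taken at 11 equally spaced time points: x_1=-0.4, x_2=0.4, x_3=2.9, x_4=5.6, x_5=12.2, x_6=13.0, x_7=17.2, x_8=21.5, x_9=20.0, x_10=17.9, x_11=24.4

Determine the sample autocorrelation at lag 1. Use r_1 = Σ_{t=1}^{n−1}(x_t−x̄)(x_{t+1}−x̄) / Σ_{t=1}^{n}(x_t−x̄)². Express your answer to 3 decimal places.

0.712

Mean x̄ = (-0.4 + 0.4 + 2.9 + 5.6 + 12.2 + 13.0 + 17.2 + 21.5 + 20.0 + 17.9 + 24.4)/11 = 12.2455
Numerator Σ_{t=1}^{10}(x_t−x̄)(x_{t+1}−x̄) = 556.7970
Denominator Σ(x_t−x̄)² = 782.3273
r_1 = 556.7970 / 782.3273 = 0.712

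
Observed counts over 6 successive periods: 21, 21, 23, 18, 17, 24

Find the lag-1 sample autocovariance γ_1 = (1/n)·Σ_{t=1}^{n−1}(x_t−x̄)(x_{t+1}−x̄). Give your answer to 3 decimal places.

Mean x̄ = (21 + 21 + 23 + 18 + 17 + 24)/6 = 20.6667
Σ_{t=1}^{5}(x_t−x̄)(x_{t+1}−x̄) = -7.7778
γ_1 = -7.7778 / 6 = -1.296

-1.296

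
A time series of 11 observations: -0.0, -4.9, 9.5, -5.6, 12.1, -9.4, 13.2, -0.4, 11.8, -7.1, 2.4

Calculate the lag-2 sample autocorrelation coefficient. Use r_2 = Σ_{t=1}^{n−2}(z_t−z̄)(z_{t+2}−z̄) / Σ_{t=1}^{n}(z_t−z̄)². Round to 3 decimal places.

0.673

Mean z̄ = (-0.0 − 4.9 + 9.5 − 5.6 + 12.1 − 9.4 + 13.2 − 0.4 + 11.8 − 7.1 + 2.4)/11 = 1.9636
Numerator Σ_{t=1}^{9}(z_t−z̄)(z_{t+2}−z̄) = 476.4528
Denominator Σ(z_t−z̄)² = 707.7855
r_2 = 476.4528 / 707.7855 = 0.673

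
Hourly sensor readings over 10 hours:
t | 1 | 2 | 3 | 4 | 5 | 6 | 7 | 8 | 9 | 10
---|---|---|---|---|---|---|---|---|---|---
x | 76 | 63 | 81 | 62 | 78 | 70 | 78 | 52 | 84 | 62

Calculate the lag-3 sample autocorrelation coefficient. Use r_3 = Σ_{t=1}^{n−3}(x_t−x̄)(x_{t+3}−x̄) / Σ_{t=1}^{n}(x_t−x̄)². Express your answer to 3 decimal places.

Mean x̄ = (76 + 63 + 81 + 62 + 78 + 70 + 78 + 52 + 84 + 62)/10 = 70.6000
Σ(x_t−x̄)(x_{t+3}−x̄) = (-46.4400) + (-56.2400) + (-6.2400) + (-63.6400) + (-137.6400) + (-8.0400) + (-63.6400) = -381.8800
Denominator Σ(x_t−x̄)² = 978.4000
r_3 = -381.8800 / 978.4000 = -0.390

-0.390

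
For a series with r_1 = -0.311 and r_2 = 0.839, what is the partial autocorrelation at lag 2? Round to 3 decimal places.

0.822

φ_{22} = (r_2 − r_1²) / (1 − r_1²)
r_1² = (-0.311)² = 0.096721
Numerator = 0.839 − 0.0967 = 0.7423; denominator = 1 − 0.0967 = 0.9033
φ_{22} = 0.7423 / 0.9033 = 0.822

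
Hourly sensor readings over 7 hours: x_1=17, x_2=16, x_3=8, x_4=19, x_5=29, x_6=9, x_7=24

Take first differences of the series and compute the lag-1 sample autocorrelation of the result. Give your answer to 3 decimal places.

-0.513

First differences Δx: -1, -8, 11, 10, -20, 15
Mean of differences = 1.1667
Numerator Σ(Δx_t−Δx̄)(Δx_{t+1}−Δx̄) = -463.1944
Denominator Σ(Δx_t−Δx̄)² = 902.8333
r_1(Δx) = -463.1944 / 902.8333 = -0.513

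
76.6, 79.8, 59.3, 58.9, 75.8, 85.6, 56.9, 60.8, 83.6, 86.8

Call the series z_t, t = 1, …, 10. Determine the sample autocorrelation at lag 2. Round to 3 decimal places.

Mean z̄ = (76.6 + 79.8 + 59.3 + 58.9 + 75.8 + 85.6 + 56.9 + 60.8 + 83.6 + 86.8)/10 = 72.4100
Numerator Σ_{t=1}^{8}(z_t−z̄)(z_{t+2}−z̄) = -923.7492
Denominator Σ(z_t−z̄)² = 1319.6690
r_2 = -923.7492 / 1319.6690 = -0.700

-0.700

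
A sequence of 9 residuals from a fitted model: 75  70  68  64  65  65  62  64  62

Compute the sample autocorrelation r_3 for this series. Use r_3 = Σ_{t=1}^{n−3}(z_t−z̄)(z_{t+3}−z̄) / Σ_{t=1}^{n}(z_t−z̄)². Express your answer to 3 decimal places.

-0.067

Mean z̄ = (75 + 70 + 68 + 64 + 65 + 65 + 62 + 64 + 62)/9 = 66.1111
Numerator Σ_{t=1}^{6}(z_t−z̄)(z_{t+3}−z̄) = -9.5926
Denominator Σ(z_t−z̄)² = 142.8889
r_3 = -9.5926 / 142.8889 = -0.067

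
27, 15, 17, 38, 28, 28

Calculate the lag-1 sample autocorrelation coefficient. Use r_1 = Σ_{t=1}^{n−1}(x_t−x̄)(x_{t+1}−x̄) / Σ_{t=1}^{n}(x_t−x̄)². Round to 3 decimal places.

0.013

Mean x̄ = (27 + 15 + 17 + 38 + 28 + 28)/6 = 25.5000
Deviations from mean: 1.5000, -10.5000, -8.5000, 12.5000, 2.5000, 2.5000
Σ(x_t−x̄)(x_{t+1}−x̄) = (-15.7500) + (89.2500) + (-106.2500) + (31.2500) + (6.2500) = 4.7500
Denominator Σ(x_t−x̄)² = 353.5000
r_1 = 4.7500 / 353.5000 = 0.013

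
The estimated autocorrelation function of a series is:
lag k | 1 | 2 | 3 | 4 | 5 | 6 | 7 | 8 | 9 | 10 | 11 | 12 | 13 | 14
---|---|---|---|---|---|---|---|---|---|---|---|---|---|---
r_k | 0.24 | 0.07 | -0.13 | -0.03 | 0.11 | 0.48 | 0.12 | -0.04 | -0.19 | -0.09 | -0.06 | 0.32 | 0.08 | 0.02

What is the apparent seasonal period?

6

The largest autocorrelation is r_6 = 0.48, with a weaker echo at lag 12 (0.32); the remaining lags stay at or below 0.24. The elevated value at lag 1 (0.24), dropping to 0.07 at lag 2, reflects decaying short-term dependence rather than seasonality.
The dominant spike at lag 6 indicates a seasonal period of 6.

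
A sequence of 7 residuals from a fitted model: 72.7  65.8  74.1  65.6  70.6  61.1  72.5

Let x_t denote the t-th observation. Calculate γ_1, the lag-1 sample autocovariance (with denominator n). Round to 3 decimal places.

-13.129

Mean x̄ = (72.7 + 65.8 + 74.1 + 65.6 + 70.6 + 61.1 + 72.5)/7 = 68.9143
Deviations: 3.7857, -3.1143, 5.1857, -3.3143, 1.6857, -7.8143, 3.5857
Σ_{t=1}^{6}(x_t−x̄)(x_{t+1}−x̄) = -91.9059
γ_1 = -91.9059 / 7 = -13.129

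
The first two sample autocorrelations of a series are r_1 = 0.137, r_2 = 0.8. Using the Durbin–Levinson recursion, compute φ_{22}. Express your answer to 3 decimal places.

φ_{22} = (r_2 − r_1²) / (1 − r_1²)
r_1² = (0.137)² = 0.018769
Numerator = 0.8 − 0.0188 = 0.7812; denominator = 1 − 0.0188 = 0.9812
φ_{22} = 0.7812 / 0.9812 = 0.796

0.796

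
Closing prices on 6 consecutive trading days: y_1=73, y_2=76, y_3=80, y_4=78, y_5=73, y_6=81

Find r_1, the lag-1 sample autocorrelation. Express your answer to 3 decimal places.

Mean ȳ = (73 + 76 + 80 + 78 + 73 + 81)/6 = 76.8333
Deviations from mean: -3.8333, -0.8333, 3.1667, 1.1667, -3.8333, 4.1667
Numerator Σ_{t=1}^{5}(y_t−ȳ)(y_{t+1}−ȳ) = -16.1944
Denominator Σ(y_t−ȳ)² = 58.8333
r_1 = -16.1944 / 58.8333 = -0.275

-0.275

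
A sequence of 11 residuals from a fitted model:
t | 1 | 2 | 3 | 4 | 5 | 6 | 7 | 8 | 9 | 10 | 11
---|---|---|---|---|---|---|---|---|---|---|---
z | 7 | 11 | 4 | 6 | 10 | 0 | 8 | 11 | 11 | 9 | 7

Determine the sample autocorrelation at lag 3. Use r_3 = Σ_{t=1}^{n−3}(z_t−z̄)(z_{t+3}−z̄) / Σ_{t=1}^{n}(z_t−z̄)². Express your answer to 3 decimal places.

0.144

Mean z̄ = (7 + 11 + 4 + 6 + 10 + 0 + 8 + 11 + 11 + 9 + 7)/11 = 7.6364
Numerator Σ_{t=1}^{8}(z_t−z̄)(z_{t+3}−z̄) = 16.7851
Denominator Σ(z_t−z̄)² = 116.5455
r_3 = 16.7851 / 116.5455 = 0.144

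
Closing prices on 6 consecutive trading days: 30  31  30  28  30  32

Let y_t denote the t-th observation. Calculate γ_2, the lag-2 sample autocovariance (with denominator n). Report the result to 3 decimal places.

-0.954

Mean ȳ = (30 + 31 + 30 + 28 + 30 + 32)/6 = 30.1667
Deviations: -0.1667, 0.8333, -0.1667, -2.1667, -0.1667, 1.8333
Σ_{t=1}^{4}(y_t−ȳ)(y_{t+2}−ȳ) = -5.7222
γ_2 = -5.7222 / 6 = -0.954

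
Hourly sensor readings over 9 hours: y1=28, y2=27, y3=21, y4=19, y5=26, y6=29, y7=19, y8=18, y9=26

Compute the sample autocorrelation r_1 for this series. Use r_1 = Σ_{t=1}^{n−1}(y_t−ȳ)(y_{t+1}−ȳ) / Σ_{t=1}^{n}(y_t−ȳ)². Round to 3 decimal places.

Mean ȳ = (28 + 27 + 21 + 19 + 26 + 29 + 19 + 18 + 26)/9 = 23.6667
Numerator Σ_{t=1}^{8}(y_t−ȳ)(y_{t+1}−ȳ) = 7.8889
Denominator Σ(y_t−ȳ)² = 152.0000
r_1 = 7.8889 / 152.0000 = 0.052

0.052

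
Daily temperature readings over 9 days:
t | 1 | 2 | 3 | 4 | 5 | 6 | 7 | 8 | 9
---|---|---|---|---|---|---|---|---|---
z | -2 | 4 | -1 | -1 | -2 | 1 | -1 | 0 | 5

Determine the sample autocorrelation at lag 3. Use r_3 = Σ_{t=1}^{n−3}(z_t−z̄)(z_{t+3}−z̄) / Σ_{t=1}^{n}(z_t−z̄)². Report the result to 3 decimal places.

Mean z̄ = (-2 + 4 − 1 − 1 − 2 + 1 − 1 + 0 + 5)/9 = 0.3333
Numerator Σ_{t=1}^{6}(z_t−z̄)(z_{t+3}−z̄) = -0.6667
Denominator Σ(z_t−z̄)² = 52.0000
r_3 = -0.6667 / 52.0000 = -0.013

-0.013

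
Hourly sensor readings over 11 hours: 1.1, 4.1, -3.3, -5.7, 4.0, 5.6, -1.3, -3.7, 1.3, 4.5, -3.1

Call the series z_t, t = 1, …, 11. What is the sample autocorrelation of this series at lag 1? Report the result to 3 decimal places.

Mean z̄ = (1.1 + 4.1 − 3.3 − 5.7 + 4.0 + 5.6 − 1.3 − 3.7 + 1.3 + 4.5 − 3.1)/11 = 0.3182
Numerator Σ_{t=1}^{10}(z_t−z̄)(z_{t+1}−z̄) = -7.8412
Denominator Σ(z_t−z̄)² = 154.5764
r_1 = -7.8412 / 154.5764 = -0.051

-0.051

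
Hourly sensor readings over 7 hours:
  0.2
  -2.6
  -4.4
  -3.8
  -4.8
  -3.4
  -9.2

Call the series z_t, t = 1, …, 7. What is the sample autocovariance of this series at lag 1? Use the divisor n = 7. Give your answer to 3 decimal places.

Mean z̄ = (0.2 − 2.6 − 4.4 − 3.8 − 4.8 − 3.4 − 9.2)/7 = -4.0000
Deviations: 4.2000, 1.4000, -0.4000, 0.2000, -0.8000, 0.6000, -5.2000
Σ_{t=1}^{6}(z_t−z̄)(z_{t+1}−z̄) = 1.4800
γ_1 = 1.4800 / 7 = 0.211

0.211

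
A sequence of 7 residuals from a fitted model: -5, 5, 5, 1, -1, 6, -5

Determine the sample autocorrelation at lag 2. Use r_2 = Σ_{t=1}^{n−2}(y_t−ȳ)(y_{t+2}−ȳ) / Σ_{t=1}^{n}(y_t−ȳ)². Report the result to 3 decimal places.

-0.149

Mean ȳ = (-5 + 5 + 5 + 1 − 1 + 6 − 5)/7 = 0.8571
Σ(y_t−ȳ)(y_{t+2}−ȳ) = (-24.2653) + (0.5918) + (-7.6939) + (0.7347) + (10.8776) = -19.7551
Denominator Σ(y_t−ȳ)² = 132.8571
r_2 = -19.7551 / 132.8571 = -0.149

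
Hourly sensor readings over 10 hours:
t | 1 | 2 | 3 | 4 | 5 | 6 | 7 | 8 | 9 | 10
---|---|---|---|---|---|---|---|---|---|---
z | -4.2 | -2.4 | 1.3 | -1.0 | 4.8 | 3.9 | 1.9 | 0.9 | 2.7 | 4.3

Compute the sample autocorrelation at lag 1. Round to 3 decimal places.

0.333

Mean z̄ = (-4.2 − 2.4 + 1.3 − 1.0 + 4.8 + 3.9 + 1.9 + 0.9 + 2.7 + 4.3)/10 = 1.2200
Numerator Σ_{t=1}^{9}(z_t−z̄)(z_{t+1}−z̄) = 26.4896
Denominator Σ(z_t−z̄)² = 79.6560
r_1 = 26.4896 / 79.6560 = 0.333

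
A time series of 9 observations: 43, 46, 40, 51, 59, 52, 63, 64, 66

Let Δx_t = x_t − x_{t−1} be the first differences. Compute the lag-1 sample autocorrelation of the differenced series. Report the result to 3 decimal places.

-0.519

First differences Δx: 3, -6, 11, 8, -7, 11, 1, 2
Mean of differences = 2.8750
Numerator Σ(Δx_t−Δx̄)(Δx_{t+1}−Δx̄) = -176.0156
Denominator Σ(Δx_t−Δx̄)² = 338.8750
r_1(Δx) = -176.0156 / 338.8750 = -0.519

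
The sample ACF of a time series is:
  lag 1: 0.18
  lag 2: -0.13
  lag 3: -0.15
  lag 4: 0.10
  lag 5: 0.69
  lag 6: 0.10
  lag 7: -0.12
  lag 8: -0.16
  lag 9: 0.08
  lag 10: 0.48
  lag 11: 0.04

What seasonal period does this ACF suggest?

The largest autocorrelation is r_5 = 0.69, with a weaker echo at lag 10 (0.48); the remaining lags stay at or below 0.18.
The dominant spike at lag 5 indicates a seasonal period of 5.

5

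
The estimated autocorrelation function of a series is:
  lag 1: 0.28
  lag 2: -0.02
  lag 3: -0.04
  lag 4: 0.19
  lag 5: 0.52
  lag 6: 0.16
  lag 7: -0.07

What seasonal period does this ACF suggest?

5

The largest autocorrelation is r_5 = 0.52; the remaining lags stay at or below 0.28.
The dominant spike at lag 5 indicates a seasonal period of 5.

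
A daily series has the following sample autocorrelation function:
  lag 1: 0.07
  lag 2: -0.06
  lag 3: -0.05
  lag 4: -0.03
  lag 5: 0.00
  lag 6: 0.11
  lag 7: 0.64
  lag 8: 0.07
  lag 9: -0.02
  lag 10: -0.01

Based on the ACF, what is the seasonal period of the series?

The largest autocorrelation is r_7 = 0.64; the remaining lags stay at or below 0.11.
The dominant spike at lag 7 indicates a seasonal period of 7.

7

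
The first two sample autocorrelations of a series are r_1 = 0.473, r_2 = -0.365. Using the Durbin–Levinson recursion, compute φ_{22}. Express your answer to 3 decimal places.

φ_{22} = (r_2 − r_1²) / (1 − r_1²)
r_1² = (0.473)² = 0.223729
Numerator = -0.365 − 0.2237 = -0.5887; denominator = 1 − 0.2237 = 0.7763
φ_{22} = -0.5887 / 0.7763 = -0.758

-0.758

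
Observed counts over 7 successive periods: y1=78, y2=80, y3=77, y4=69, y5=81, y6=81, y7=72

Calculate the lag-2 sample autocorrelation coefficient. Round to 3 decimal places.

Mean ȳ = (78 + 80 + 77 + 69 + 81 + 81 + 72)/7 = 76.8571
Σ(y_t−ȳ)(y_{t+2}−ȳ) = (0.1633) + (-24.6939) + (0.5918) + (-32.5510) + (-20.1224) = -76.6122
Denominator Σ(y_t−ȳ)² = 130.8571
r_2 = -76.6122 / 130.8571 = -0.585

-0.585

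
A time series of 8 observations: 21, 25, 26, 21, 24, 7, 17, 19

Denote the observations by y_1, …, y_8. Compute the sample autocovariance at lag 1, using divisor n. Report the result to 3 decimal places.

Mean ȳ = (21 + 25 + 26 + 21 + 24 + 7 + 17 + 19)/8 = 20.0000
Σ_{t=1}^{7}(y_t−ȳ)(y_{t+1}−ȳ) = 35.0000
γ_1 = 35.0000 / 8 = 4.375

4.375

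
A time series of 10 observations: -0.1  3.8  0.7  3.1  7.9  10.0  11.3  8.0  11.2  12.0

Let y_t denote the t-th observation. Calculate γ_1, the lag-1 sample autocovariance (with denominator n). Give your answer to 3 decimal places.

Mean ȳ = (-0.1 + 3.8 + 0.7 + 3.1 + 7.9 + 10.0 + 11.3 + 8.0 + 11.2 + 12.0)/10 = 6.7900
Σ_{t=1}^{9}(y_t−ȳ)(y_{t+1}−ȳ) = 108.9959
γ_1 = 108.9959 / 10 = 10.900

10.900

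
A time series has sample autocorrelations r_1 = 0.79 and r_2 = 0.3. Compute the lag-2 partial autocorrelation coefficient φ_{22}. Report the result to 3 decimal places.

-0.862

φ_{22} = (r_2 − r_1²) / (1 − r_1²)
r_1² = (0.79)² = 0.6241
Numerator = 0.3 − 0.6241 = -0.3241; denominator = 1 − 0.6241 = 0.3759
φ_{22} = -0.3241 / 0.3759 = -0.862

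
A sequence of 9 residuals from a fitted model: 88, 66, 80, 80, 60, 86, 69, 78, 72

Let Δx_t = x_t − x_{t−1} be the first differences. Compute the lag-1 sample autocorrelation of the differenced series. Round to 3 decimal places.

First differences Δx: -22, 14, 0, -20, 26, -17, 9, -6
Mean of differences = -2.0000
Numerator Σ(Δx_t−Δx̄)(Δx_{t+1}−Δx̄) = -1457.0000
Denominator Σ(Δx_t−Δx̄)² = 2130.0000
r_1(Δx) = -1457.0000 / 2130.0000 = -0.684

-0.684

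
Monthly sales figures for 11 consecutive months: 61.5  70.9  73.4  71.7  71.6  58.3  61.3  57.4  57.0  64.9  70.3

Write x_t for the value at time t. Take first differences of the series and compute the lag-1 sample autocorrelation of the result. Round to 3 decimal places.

0.038

First differences Δx: 9.4, 2.5, -1.7, -0.1, -13.3, 3.0, -3.9, -0.4, 7.9, 5.4
Mean of differences = 0.8800
Numerator Σ(Δx_t−Δx̄)(Δx_{t+1}−Δx̄) = 14.7156
Denominator Σ(Δx_t−Δx̄)² = 382.5960
r_1(Δx) = 14.7156 / 382.5960 = 0.038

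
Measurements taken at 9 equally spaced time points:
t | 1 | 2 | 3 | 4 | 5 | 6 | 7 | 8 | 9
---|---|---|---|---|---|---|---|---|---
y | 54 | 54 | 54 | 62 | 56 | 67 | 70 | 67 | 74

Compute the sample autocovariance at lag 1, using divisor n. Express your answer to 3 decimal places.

Mean ȳ = (54 + 54 + 54 + 62 + 56 + 67 + 70 + 67 + 74)/9 = 62.0000
Σ_{t=1}^{8}(y_t−ȳ)(y_{t+1}−ȳ) = 238.0000
γ_1 = 238.0000 / 9 = 26.444

26.444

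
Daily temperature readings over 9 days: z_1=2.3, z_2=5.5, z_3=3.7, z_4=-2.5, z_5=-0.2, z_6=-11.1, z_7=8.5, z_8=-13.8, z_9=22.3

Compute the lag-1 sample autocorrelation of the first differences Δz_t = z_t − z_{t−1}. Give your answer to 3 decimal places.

-0.627

First differences Δz: 3.2, -1.8, -6.2, 2.3, -10.9, 19.6, -22.3, 36.1
Mean of differences = 2.5000
Numerator Σ(Δz_t−Δz̄)(Δz_{t+1}−Δz̄) = -1447.6800
Denominator Σ(Δz_t−Δz̄)² = 2310.6800
r_1(Δz) = -1447.6800 / 2310.6800 = -0.627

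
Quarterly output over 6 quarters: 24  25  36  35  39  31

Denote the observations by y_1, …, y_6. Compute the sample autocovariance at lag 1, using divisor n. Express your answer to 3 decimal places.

9.370

Mean ȳ = (24 + 25 + 36 + 35 + 39 + 31)/6 = 31.6667
Deviations: -7.6667, -6.6667, 4.3333, 3.3333, 7.3333, -0.6667
Σ_{t=1}^{5}(y_t−ȳ)(y_{t+1}−ȳ) = 56.2222
γ_1 = 56.2222 / 6 = 9.370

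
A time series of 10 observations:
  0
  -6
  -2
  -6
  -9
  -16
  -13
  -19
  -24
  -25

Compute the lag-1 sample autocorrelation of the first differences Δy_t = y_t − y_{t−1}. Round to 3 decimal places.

-0.539

First differences Δy: -6, 4, -4, -3, -7, 3, -6, -5, -1
Mean of differences = -2.7778
Numerator Σ(Δy_t−Δȳ)(Δy_{t+1}−Δȳ) = -68.7160
Denominator Σ(Δy_t−Δȳ)² = 127.5556
r_1(Δy) = -68.7160 / 127.5556 = -0.539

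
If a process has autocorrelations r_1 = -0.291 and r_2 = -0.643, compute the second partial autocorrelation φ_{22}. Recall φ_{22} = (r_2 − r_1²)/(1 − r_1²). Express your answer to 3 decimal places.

φ_{22} = (r_2 − r_1²) / (1 − r_1²)
r_1² = (-0.291)² = 0.084681
Numerator = -0.643 − 0.0847 = -0.7277; denominator = 1 − 0.0847 = 0.9153
φ_{22} = -0.7277 / 0.9153 = -0.795

-0.795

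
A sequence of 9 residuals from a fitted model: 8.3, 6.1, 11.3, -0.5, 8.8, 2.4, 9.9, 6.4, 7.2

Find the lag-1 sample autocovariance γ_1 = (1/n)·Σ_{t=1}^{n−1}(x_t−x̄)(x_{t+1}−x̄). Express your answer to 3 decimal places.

Mean x̄ = (8.3 + 6.1 + 11.3 − 0.5 + 8.8 + 2.4 + 9.9 + 6.4 + 7.2)/9 = 6.6556
Σ_{t=1}^{8}(x_t−x̄)(x_{t+1}−x̄) = -75.9731
γ_1 = -75.9731 / 9 = -8.441

-8.441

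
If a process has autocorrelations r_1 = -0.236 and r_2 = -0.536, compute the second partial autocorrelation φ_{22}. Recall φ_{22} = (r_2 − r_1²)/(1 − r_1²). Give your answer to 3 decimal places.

-0.627

φ_{22} = (r_2 − r_1²) / (1 − r_1²)
r_1² = (-0.236)² = 0.055696
Numerator = -0.536 − 0.0557 = -0.5917; denominator = 1 − 0.0557 = 0.9443
φ_{22} = -0.5917 / 0.9443 = -0.627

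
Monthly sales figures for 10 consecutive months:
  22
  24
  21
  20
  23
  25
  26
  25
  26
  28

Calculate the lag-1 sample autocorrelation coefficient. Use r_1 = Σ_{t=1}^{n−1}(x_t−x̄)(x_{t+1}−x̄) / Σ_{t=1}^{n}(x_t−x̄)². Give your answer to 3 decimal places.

0.518

Mean x̄ = (22 + 24 + 21 + 20 + 23 + 25 + 26 + 25 + 26 + 28)/10 = 24.0000
Numerator Σ_{t=1}^{9}(x_t−x̄)(x_{t+1}−x̄) = 29.0000
Denominator Σ(x_t−x̄)² = 56.0000
r_1 = 29.0000 / 56.0000 = 0.518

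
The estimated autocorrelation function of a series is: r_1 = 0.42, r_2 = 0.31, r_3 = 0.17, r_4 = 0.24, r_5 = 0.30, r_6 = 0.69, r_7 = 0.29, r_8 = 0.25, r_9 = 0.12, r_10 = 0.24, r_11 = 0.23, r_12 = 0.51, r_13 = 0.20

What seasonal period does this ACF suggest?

The largest autocorrelation is r_6 = 0.69, with a weaker echo at lag 12 (0.51); the remaining lags stay at or below 0.42. The elevated value at lag 1 (0.42), dropping to 0.31 at lag 2, reflects decaying short-term dependence rather than seasonality.
The dominant spike at lag 6 indicates a seasonal period of 6.

6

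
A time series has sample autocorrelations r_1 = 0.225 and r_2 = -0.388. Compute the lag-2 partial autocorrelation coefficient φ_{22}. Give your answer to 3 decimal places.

-0.462

φ_{22} = (r_2 − r_1²) / (1 − r_1²)
r_1² = (0.225)² = 0.050625
Numerator = -0.388 − 0.0506 = -0.4386; denominator = 1 − 0.0506 = 0.9494
φ_{22} = -0.4386 / 0.9494 = -0.462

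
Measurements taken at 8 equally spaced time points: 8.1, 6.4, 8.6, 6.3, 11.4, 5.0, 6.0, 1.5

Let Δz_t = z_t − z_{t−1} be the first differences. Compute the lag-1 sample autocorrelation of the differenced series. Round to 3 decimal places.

-0.688

First differences Δz: -1.7, 2.2, -2.3, 5.1, -6.4, 1.0, -4.5
Mean of differences = -0.9429
Numerator Σ(Δz_t−Δz̄)(Δz_{t+1}−Δz̄) = -65.3361
Denominator Σ(Δz_t−Δz̄)² = 95.0171
r_1(Δz) = -65.3361 / 95.0171 = -0.688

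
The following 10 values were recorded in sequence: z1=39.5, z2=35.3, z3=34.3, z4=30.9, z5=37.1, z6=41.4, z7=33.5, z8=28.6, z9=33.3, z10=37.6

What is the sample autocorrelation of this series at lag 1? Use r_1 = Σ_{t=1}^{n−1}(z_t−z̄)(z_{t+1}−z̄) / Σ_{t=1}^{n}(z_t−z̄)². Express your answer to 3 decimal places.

0.119

Mean z̄ = (39.5 + 35.3 + 34.3 + 30.9 + 37.1 + 41.4 + 33.5 + 28.6 + 33.3 + 37.6)/10 = 35.1500
Numerator Σ_{t=1}^{9}(z_t−z̄)(z_{t+1}−z̄) = 16.1175
Denominator Σ(z_t−z̄)² = 135.6450
r_1 = 16.1175 / 135.6450 = 0.119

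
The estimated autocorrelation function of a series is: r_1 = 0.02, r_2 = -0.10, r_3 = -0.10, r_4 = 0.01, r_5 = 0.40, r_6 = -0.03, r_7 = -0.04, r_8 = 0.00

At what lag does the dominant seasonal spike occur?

5

The largest autocorrelation is r_5 = 0.40; the remaining lags stay at or below 0.02.
The dominant spike at lag 5 indicates a seasonal period of 5.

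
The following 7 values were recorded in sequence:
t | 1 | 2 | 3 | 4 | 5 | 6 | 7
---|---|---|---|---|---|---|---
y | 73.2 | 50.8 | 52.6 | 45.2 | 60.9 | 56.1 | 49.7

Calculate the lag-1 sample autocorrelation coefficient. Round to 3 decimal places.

Mean ȳ = (73.2 + 50.8 + 52.6 + 45.2 + 60.9 + 56.1 + 49.7)/7 = 55.5000
Deviations from mean: 17.7000, -4.7000, -2.9000, -10.3000, 5.4000, 0.6000, -5.8000
Numerator Σ_{t=1}^{6}(y_t−ȳ)(y_{t+1}−ȳ) = -95.5500
Denominator Σ(y_t−ȳ)² = 513.0400
r_1 = -95.5500 / 513.0400 = -0.186

-0.186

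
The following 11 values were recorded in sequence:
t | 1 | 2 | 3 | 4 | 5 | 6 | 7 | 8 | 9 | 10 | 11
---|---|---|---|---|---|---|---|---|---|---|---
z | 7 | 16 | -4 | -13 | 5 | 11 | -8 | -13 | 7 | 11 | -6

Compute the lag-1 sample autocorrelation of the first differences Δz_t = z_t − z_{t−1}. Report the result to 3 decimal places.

First differences Δz: 9, -20, -9, 18, 6, -19, -5, 20, 4, -17
Mean of differences = -1.3000
Numerator Σ(Δz_t−Δz̄)(Δz_{t+1}−Δz̄) = -169.1900
Denominator Σ(Δz_t−Δz̄)² = 1996.1000
r_1(Δz) = -169.1900 / 1996.1000 = -0.085

-0.085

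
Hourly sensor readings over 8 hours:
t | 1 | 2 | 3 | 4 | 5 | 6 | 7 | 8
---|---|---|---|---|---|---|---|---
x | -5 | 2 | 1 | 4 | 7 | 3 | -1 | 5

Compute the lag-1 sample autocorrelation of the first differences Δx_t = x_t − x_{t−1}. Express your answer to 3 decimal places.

First differences Δx: 7, -1, 3, 3, -4, -4, 6
Mean of differences = 1.4286
Numerator Σ(Δx_t−Δx̄)(Δx_{t+1}−Δx̄) = -18.7551
Denominator Σ(Δx_t−Δx̄)² = 121.7143
r_1(Δx) = -18.7551 / 121.7143 = -0.154

-0.154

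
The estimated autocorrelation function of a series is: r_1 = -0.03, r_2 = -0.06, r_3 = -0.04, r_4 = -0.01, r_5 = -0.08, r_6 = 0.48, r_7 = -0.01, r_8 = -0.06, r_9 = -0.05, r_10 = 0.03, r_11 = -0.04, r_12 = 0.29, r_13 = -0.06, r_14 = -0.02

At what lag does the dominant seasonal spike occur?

6

The largest autocorrelation is r_6 = 0.48, with a weaker echo at lag 12 (0.29); the remaining lags stay at or below 0.03.
The dominant spike at lag 6 indicates a seasonal period of 6.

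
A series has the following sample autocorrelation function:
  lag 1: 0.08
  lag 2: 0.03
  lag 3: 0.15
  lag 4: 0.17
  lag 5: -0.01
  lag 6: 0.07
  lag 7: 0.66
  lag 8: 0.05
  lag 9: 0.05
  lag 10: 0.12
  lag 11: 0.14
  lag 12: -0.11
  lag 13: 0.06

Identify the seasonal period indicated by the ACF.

The largest autocorrelation is r_7 = 0.66; the remaining lags stay at or below 0.17.
The dominant spike at lag 7 indicates a seasonal period of 7.

7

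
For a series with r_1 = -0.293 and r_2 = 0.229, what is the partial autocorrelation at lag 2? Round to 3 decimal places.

φ_{22} = (r_2 − r_1²) / (1 − r_1²)
r_1² = (-0.293)² = 0.085849
Numerator = 0.229 − 0.0858 = 0.1432; denominator = 1 − 0.0858 = 0.9142
φ_{22} = 0.1432 / 0.9142 = 0.157

0.157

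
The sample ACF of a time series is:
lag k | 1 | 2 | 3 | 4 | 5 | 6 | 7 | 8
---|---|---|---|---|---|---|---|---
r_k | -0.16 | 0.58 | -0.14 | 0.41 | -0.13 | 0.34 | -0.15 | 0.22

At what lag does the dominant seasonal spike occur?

The largest autocorrelation is r_2 = 0.58, with weaker echoes at lags 4 (0.41), 6 (0.34) and 8 (0.22); the remaining lags stay at or below -0.13.
The dominant spike at lag 2 indicates a seasonal period of 2.

2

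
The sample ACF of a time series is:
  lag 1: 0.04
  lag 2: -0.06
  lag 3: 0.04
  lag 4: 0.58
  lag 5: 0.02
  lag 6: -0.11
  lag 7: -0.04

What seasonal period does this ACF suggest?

4

The largest autocorrelation is r_4 = 0.58; the remaining lags stay at or below 0.04.
The dominant spike at lag 4 indicates a seasonal period of 4.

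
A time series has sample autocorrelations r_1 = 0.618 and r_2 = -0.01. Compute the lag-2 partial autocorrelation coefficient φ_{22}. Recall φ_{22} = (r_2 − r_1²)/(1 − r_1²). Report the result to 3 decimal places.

φ_{22} = (r_2 − r_1²) / (1 − r_1²)
r_1² = (0.618)² = 0.381924
Numerator = -0.01 − 0.3819 = -0.3919; denominator = 1 − 0.3819 = 0.6181
φ_{22} = -0.3919 / 0.6181 = -0.634

-0.634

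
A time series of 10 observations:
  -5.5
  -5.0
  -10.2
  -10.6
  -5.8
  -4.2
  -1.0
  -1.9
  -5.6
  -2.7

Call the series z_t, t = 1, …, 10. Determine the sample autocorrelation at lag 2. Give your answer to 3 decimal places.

0.058

Mean z̄ = (-5.5 − 5.0 − 10.2 − 10.6 − 5.8 − 4.2 − 1.0 − 1.9 − 5.6 − 2.7)/10 = -5.2500
Numerator Σ_{t=1}^{8}(z_t−z̄)(z_{t+2}−z̄) = 5.2400
Denominator Σ(z_t−z̄)² = 90.5650
r_2 = 5.2400 / 90.5650 = 0.058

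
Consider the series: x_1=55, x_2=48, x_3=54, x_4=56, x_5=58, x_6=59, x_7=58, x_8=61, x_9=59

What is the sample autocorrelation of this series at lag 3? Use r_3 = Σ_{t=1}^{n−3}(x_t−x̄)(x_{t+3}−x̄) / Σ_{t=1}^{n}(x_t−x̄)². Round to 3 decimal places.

Mean x̄ = (55 + 48 + 54 + 56 + 58 + 59 + 58 + 61 + 59)/9 = 56.4444
Numerator Σ_{t=1}^{6}(x_t−x̄)(x_{t+3}−x̄) = -5.8148
Denominator Σ(x_t−x̄)² = 118.2222
r_3 = -5.8148 / 118.2222 = -0.049

-0.049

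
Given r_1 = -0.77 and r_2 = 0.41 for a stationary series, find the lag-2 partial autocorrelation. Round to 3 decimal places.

-0.449

φ_{22} = (r_2 − r_1²) / (1 − r_1²)
r_1² = (-0.77)² = 0.5929
Numerator = 0.41 − 0.5929 = -0.1829; denominator = 1 − 0.5929 = 0.4071
φ_{22} = -0.1829 / 0.4071 = -0.449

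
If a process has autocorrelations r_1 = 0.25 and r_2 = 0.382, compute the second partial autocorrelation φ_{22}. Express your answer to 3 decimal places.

φ_{22} = (r_2 − r_1²) / (1 − r_1²)
r_1² = (0.25)² = 0.0625
Numerator = 0.382 − 0.0625 = 0.3195; denominator = 1 − 0.0625 = 0.9375
φ_{22} = 0.3195 / 0.9375 = 0.341

0.341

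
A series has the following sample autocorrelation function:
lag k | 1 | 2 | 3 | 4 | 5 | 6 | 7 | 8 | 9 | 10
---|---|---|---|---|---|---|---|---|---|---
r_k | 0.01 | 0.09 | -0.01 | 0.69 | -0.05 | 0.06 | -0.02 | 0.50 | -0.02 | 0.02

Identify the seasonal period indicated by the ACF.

The largest autocorrelation is r_4 = 0.69, with a weaker echo at lag 8 (0.50); the remaining lags stay at or below 0.09.
The dominant spike at lag 4 indicates a seasonal period of 4.

4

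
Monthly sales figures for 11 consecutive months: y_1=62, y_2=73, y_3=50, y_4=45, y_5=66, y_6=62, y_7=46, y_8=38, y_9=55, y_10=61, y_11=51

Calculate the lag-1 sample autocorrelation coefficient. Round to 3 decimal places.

0.109

Mean ȳ = (62 + 73 + 50 + 45 + 66 + 62 + 46 + 38 + 55 + 61 + 51)/11 = 55.3636
Numerator Σ_{t=1}^{10}(y_t−ȳ)(y_{t+1}−ȳ) = 118.5041
Denominator Σ(y_t−ȳ)² = 1088.5455
r_1 = 118.5041 / 1088.5455 = 0.109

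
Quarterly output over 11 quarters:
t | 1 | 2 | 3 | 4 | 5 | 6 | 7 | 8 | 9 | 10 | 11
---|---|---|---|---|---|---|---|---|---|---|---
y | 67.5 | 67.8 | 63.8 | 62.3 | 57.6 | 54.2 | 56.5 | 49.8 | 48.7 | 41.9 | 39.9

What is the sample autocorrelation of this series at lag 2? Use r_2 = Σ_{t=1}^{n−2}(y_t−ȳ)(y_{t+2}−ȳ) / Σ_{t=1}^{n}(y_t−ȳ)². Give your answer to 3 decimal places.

0.409

Mean ȳ = (67.5 + 67.8 + 63.8 + 62.3 + 57.6 + 54.2 + 56.5 + 49.8 + 48.7 + 41.9 + 39.9)/11 = 55.4545
Numerator Σ_{t=1}^{9}(y_t−ȳ)(y_{t+2}−ȳ) = 378.3359
Denominator Σ(y_t−ȳ)² = 924.5473
r_2 = 378.3359 / 924.5473 = 0.409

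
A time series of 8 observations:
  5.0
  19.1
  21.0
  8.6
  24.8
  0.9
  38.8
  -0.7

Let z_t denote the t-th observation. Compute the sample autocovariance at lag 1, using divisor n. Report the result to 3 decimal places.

Mean z̄ = (5.0 + 19.1 + 21.0 + 8.6 + 24.8 + 0.9 + 38.8 − 0.7)/8 = 14.6875
Σ_{t=1}^{7}(z_t−z̄)(z_{t+1}−z̄) = -957.7877
γ_1 = -957.7877 / 8 = -119.723

-119.723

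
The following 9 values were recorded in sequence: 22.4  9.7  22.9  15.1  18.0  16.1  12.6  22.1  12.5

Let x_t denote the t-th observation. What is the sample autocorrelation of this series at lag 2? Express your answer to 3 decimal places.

Mean x̄ = (22.4 + 9.7 + 22.9 + 15.1 + 18.0 + 16.1 + 12.6 + 22.1 + 12.5)/9 = 16.8222
Numerator Σ_{t=1}^{7}(x_t−x̄)(x_{t+2}−x̄) = 64.0335
Denominator Σ(x_t−x̄)² = 188.0156
r_2 = 64.0335 / 188.0156 = 0.341

0.341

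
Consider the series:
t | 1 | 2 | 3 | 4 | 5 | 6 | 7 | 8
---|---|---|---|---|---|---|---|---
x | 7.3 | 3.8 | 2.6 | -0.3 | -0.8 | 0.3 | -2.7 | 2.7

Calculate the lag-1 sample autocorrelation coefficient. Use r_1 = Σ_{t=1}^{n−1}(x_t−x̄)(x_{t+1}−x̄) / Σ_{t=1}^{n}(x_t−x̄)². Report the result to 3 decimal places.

Mean x̄ = (7.3 + 3.8 + 2.6 − 0.3 − 0.8 + 0.3 − 2.7 + 2.7)/8 = 1.6125
Numerator Σ_{t=1}^{7}(x_t−x̄)(x_{t+1}−x̄) = 21.4636
Denominator Σ(x_t−x̄)² = 69.0888
r_1 = 21.4636 / 69.0888 = 0.311

0.311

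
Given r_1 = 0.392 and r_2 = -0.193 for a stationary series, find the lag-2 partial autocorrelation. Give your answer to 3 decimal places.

φ_{22} = (r_2 − r_1²) / (1 − r_1²)
r_1² = (0.392)² = 0.153664
Numerator = -0.193 − 0.1537 = -0.3467; denominator = 1 − 0.1537 = 0.8463
φ_{22} = -0.3467 / 0.8463 = -0.410

-0.410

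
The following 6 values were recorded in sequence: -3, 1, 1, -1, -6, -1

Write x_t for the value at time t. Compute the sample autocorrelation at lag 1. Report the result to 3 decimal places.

Mean x̄ = (-3 + 1 + 1 − 1 − 6 − 1)/6 = -1.5000
Σ(x_t−x̄)(x_{t+1}−x̄) = (-3.7500) + (6.2500) + (1.2500) + (-2.2500) + (-2.2500) = -0.7500
Denominator Σ(x_t−x̄)² = 35.5000
r_1 = -0.7500 / 35.5000 = -0.021

-0.021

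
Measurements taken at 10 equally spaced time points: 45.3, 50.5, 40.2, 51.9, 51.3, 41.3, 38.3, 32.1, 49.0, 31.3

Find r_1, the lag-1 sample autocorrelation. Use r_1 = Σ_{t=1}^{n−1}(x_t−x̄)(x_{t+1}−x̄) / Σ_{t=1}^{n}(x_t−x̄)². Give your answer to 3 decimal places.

Mean x̄ = (45.3 + 50.5 + 40.2 + 51.9 + 51.3 + 41.3 + 38.3 + 32.1 + 49.0 + 31.3)/10 = 43.1200
Numerator Σ_{t=1}^{9}(x_t−x̄)(x_{t+1}−x̄) = -46.5764
Denominator Σ(x_t−x̄)² = 534.0160
r_1 = -46.5764 / 534.0160 = -0.087

-0.087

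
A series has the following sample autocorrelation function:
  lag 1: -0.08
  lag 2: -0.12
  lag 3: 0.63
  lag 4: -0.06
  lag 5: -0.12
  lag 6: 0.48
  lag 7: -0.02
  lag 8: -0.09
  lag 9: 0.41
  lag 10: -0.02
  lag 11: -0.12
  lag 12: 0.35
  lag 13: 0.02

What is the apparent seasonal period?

3

The largest autocorrelation is r_3 = 0.63, with weaker echoes at lags 6 (0.48), 9 (0.41) and 12 (0.35); the remaining lags stay at or below 0.02.
The dominant spike at lag 3 indicates a seasonal period of 3.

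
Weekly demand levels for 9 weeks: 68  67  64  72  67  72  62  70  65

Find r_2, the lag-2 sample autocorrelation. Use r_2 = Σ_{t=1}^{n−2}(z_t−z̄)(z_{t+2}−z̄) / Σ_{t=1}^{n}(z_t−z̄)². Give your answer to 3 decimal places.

0.475

Mean z̄ = (68 + 67 + 64 + 72 + 67 + 72 + 62 + 70 + 65)/9 = 67.4444
Numerator Σ_{t=1}^{7}(z_t−z̄)(z_{t+2}−z̄) = 45.7160
Denominator Σ(z_t−z̄)² = 96.2222
r_2 = 45.7160 / 96.2222 = 0.475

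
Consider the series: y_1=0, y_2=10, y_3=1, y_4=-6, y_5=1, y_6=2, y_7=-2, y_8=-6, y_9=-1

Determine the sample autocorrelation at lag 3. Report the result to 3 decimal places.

0.085

Mean ȳ = (0 + 10 + 1 − 6 + 1 + 2 − 2 − 6 − 1)/9 = -0.1111
Numerator Σ_{t=1}^{6}(y_t−ȳ)(y_{t+3}−ȳ) = 15.6296
Denominator Σ(y_t−ȳ)² = 182.8889
r_3 = 15.6296 / 182.8889 = 0.085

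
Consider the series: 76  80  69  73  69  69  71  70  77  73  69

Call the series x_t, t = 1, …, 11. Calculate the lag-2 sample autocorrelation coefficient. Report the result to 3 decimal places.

-0.062

Mean x̄ = (76 + 80 + 69 + 73 + 69 + 69 + 71 + 70 + 77 + 73 + 69)/11 = 72.3636
Numerator Σ_{t=1}^{9}(x_t−x̄)(x_{t+2}−x̄) = -9.0826
Denominator Σ(x_t−x̄)² = 146.5455
r_2 = -9.0826 / 146.5455 = -0.062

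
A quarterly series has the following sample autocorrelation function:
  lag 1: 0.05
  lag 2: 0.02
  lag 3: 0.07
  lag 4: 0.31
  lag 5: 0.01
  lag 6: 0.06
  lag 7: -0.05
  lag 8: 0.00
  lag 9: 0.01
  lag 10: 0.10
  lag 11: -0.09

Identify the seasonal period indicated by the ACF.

The largest autocorrelation is r_4 = 0.31; the remaining lags stay at or below 0.10.
The dominant spike at lag 4 indicates a seasonal period of 4.

4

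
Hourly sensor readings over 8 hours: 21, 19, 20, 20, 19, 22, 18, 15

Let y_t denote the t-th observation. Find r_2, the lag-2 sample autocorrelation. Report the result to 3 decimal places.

Mean ȳ = (21 + 19 + 20 + 20 + 19 + 22 + 18 + 15)/8 = 19.2500
Deviations from mean: 1.7500, -0.2500, 0.7500, 0.7500, -0.2500, 2.7500, -1.2500, -4.2500
Σ(y_t−ȳ)(y_{t+2}−ȳ) = (1.3125) + (-0.1875) + (-0.1875) + (2.0625) + (0.3125) + (-11.6875) = -8.3750
Denominator Σ(y_t−ȳ)² = 31.5000
r_2 = -8.3750 / 31.5000 = -0.266

-0.266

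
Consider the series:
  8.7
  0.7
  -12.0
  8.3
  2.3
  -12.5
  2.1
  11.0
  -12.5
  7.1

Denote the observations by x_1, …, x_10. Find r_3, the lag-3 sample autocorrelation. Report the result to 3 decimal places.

0.560

Mean x̄ = (8.7 + 0.7 − 12.0 + 8.3 + 2.3 − 12.5 + 2.1 + 11.0 − 12.5 + 7.1)/10 = 0.3200
Σ(x_t−x̄)(x_{t+3}−x̄) = (66.8724) + (0.7524) + (157.9424) + (14.2044) + (21.1464) + (164.3524) + (12.0684) = 437.3388
Denominator Σ(x_t−x̄)² = 781.6560
r_3 = 437.3388 / 781.6560 = 0.560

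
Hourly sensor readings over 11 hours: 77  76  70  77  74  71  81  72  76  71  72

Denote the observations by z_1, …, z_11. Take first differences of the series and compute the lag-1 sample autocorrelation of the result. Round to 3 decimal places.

First differences Δz: -1, -6, 7, -3, -3, 10, -9, 4, -5, 1
Mean of differences = -0.5000
Numerator Σ(Δz_t−Δz̄)(Δz_{t+1}−Δz̄) = -231.7500
Denominator Σ(Δz_t−Δz̄)² = 324.5000
r_1(Δz) = -231.7500 / 324.5000 = -0.714

-0.714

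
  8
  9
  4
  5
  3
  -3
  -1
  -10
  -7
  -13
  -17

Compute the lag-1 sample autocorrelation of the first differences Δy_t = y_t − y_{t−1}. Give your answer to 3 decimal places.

First differences Δy: 1, -5, 1, -2, -6, 2, -9, 3, -6, -4
Mean of differences = -2.5000
Numerator Σ(Δy_t−Δȳ)(Δy_{t+1}−Δȳ) = -112.2500
Denominator Σ(Δy_t−Δȳ)² = 150.5000
r_1(Δy) = -112.2500 / 150.5000 = -0.746

-0.746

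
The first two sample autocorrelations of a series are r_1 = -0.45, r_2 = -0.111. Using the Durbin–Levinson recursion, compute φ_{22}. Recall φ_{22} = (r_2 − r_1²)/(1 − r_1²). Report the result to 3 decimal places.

-0.393

φ_{22} = (r_2 − r_1²) / (1 − r_1²)
r_1² = (-0.45)² = 0.2025
Numerator = -0.111 − 0.2025 = -0.3135; denominator = 1 − 0.2025 = 0.7975
φ_{22} = -0.3135 / 0.7975 = -0.393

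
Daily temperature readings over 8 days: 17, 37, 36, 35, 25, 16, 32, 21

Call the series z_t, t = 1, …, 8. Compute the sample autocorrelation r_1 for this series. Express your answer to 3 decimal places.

Mean z̄ = (17 + 37 + 36 + 35 + 25 + 16 + 32 + 21)/8 = 27.3750
Deviations from mean: -10.3750, 9.6250, 8.6250, 7.6250, -2.3750, -11.3750, 4.6250, -6.3750
Numerator Σ_{t=1}^{7}(z_t−z̄)(z_{t+1}−z̄) = -24.2656
Denominator Σ(z_t−z̄)² = 529.8750
r_1 = -24.2656 / 529.8750 = -0.046

-0.046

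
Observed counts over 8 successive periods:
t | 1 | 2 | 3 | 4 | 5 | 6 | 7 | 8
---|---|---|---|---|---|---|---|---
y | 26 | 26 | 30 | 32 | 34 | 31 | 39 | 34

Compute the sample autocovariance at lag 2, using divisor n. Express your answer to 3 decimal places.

Mean ȳ = (26 + 26 + 30 + 32 + 34 + 31 + 39 + 34)/8 = 31.5000
Σ_{t=1}^{6}(y_t−ȳ)(y_{t+2}−ȳ) = 19.0000
γ_2 = 19.0000 / 8 = 2.375

2.375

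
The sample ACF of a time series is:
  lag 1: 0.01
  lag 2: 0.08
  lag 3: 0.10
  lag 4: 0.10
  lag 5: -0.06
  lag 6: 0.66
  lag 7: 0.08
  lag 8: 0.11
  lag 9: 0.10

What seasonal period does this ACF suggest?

6

The largest autocorrelation is r_6 = 0.66; the remaining lags stay at or below 0.11.
The dominant spike at lag 6 indicates a seasonal period of 6.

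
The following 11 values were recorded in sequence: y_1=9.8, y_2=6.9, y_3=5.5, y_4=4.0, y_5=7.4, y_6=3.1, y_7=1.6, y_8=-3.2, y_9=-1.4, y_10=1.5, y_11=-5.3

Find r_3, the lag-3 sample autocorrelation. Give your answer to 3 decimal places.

Mean ȳ = (9.8 + 6.9 + 5.5 + 4.0 + 7.4 + 3.1 + 1.6 − 3.2 − 1.4 + 1.5 − 5.3)/11 = 2.7182
Numerator Σ_{t=1}^{8}(y_t−ȳ)(y_{t+3}−ȳ) = 47.8199
Denominator Σ(y_t−ȳ)² = 218.0964
r_3 = 47.8199 / 218.0964 = 0.219

0.219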